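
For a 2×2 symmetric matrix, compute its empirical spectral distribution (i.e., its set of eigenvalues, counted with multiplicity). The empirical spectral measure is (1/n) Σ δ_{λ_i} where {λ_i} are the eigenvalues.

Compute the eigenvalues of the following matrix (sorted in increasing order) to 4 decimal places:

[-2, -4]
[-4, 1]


Since M is real symmetric, both eigenvalues are real; they are the roots of det(λI − M) = λ² − (tr M) λ + det M.
tr M = -2 + 1 = -1.
det M = (-2)·1 − (-4)² = -2 − 16 = -18.
Characteristic polynomial: λ² + λ − 18 = 0.
Discriminant Δ = (tr M)² − 4·det M = 1 − (-72) = 73; √Δ = 8.544004.
λ = (tr M ± √Δ)/2 = (-1 ± 8.544004)/2, giving (tr M − √Δ)/2 = -4.7720 and (tr M + √Δ)/2 = 3.7720.

Eigenvalues sorted in increasing order: [-4.7720, 3.7720].


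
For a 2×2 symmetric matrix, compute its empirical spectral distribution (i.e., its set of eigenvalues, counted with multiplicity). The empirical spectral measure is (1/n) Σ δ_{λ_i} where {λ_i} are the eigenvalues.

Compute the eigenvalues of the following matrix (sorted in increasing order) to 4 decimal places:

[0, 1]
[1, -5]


Since M is real symmetric, both eigenvalues are real; they are the roots of det(λI − M) = λ² − (tr M) λ + det M.
tr M = 0 + (-5) = -5.
det M = 0·(-5) − 1² = 0 − 1 = -1.
Characteristic polynomial: λ² + 5λ − 1 = 0.
Discriminant Δ = (tr M)² − 4·det M = 25 − (-4) = 29; √Δ = 5.385165.
λ = (tr M ± √Δ)/2 = (-5 ± 5.385165)/2, giving (tr M − √Δ)/2 = -5.1926 and (tr M + √Δ)/2 = 0.1926.

Eigenvalues sorted in increasing order: [-5.1926, 0.1926].


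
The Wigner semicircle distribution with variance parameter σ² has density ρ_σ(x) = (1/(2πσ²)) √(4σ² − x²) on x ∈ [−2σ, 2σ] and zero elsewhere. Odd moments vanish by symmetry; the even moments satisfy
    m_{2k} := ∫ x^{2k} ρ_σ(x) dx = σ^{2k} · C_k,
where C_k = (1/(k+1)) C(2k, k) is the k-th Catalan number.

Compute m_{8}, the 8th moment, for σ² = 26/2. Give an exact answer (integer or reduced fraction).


By the scaled semicircle moment identity, m_{2k} = σ^{2k} · C_k with k = 4.
C_4 = (1/(k+1)) · C(2k, k) = (1/5) · C(8, 4) = (1/5) · 70 = 14.
σ^{2k} = (σ²)^k = (26/2)^4 = 28561.

Therefore m_{8} = σ^{8} · C_4 = 28561 · 14 = 399854.


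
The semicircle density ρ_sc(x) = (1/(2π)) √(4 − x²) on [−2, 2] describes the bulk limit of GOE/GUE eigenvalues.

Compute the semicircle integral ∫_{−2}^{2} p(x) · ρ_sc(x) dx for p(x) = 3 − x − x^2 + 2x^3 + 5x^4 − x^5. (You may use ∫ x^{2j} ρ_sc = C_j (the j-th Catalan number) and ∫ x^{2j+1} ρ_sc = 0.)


Write p(x) = Σ a_i x^i, split into monomials and integrate each against ρ_sc separately.
Using ∫ x^{2j} ρ_sc = C_j = (1/(j+1)) C(2j, j) (Catalan numbers) and ∫ x^{2j+1} ρ_sc = 0 (odd monomials vanish by symmetry):
  i = 0 (even): a_0 · C_{0} = 3 · 1 = 3
  i = 1 (odd): ∫ x^1 ρ_sc = 0 (vanishes)
  i = 2 (even): a_2 · C_{1} = -1 · 1 = -1
  i = 3 (odd): ∫ x^3 ρ_sc = 0 (vanishes)
  i = 4 (even): a_4 · C_{2} = 5 · 2 = 10
  i = 5 (odd): ∫ x^5 ρ_sc = 0 (vanishes)

Summing the contributions: ∫_{−2}^{2} p(x) ρ_sc(x) dx = 3 + (-1) + 10 = 12.


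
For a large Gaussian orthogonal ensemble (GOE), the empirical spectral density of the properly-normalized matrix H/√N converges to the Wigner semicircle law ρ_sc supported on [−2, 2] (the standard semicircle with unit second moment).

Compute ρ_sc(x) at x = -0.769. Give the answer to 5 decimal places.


ρ_sc(x) = (1/(2π)) √(4 − x²). With x = -0.769:
  4 − x² = 4 − (-0.769)² = 4 − 0.591361 = 3.408639.
  √(4 − x²) = 1.846250.
  1/(2π) = 0.159155.
  ρ_sc(-0.769) = 0.159155 · 1.846250 = 0.293840.

Rounded to 5 decimal places: ρ_sc(-0.769) ≈ 0.29384.


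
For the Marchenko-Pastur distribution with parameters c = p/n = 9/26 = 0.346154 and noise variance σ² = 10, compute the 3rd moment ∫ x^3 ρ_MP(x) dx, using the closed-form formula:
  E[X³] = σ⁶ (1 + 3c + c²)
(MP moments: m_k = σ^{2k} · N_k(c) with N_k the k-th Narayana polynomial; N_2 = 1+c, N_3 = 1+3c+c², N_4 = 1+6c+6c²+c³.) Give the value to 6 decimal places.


E[X³] = σ⁶ (1 + 3c + c²) (third MP moment). With σ² = 10 (so σ⁶ = 1000) and c = 9/26 = 0.346154: E[X³] = 1000 · (1 + 3·0.346154 + (0.346154)²) = 1000 · 2.158284.

So E[X^3] = 2158.284024.


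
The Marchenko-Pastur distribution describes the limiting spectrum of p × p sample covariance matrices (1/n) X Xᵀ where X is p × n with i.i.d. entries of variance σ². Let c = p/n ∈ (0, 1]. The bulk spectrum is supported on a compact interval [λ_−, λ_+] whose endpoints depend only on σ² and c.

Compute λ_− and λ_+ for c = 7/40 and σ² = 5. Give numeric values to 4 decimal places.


c = 7/40 = 0.175000; √c = 0.418330.
λ_− = σ² (1 − √c)² = 5 · (1 − 0.418330)² = 5 · (0.581670)² = 1.691700.
λ_+ = σ² (1 + √c)² = 5 · (1 + 0.418330)² = 5 · (1.418330)² = 10.058300.

Rounded to 4 decimal places: λ_− ≈ 1.6917, λ_+ ≈ 10.0583.


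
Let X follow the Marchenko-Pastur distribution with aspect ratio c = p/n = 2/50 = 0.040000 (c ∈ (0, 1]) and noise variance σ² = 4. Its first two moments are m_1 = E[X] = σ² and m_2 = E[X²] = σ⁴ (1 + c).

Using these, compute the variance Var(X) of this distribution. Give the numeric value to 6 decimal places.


m_1 = E[X] = σ² = 4, so m_1² = 16.
m_2 = E[X²] = σ⁴ (1 + c) = 16 · (1 + 0.040000) = 16 · 1.040000 = 16.640000.
(Note m_2 − m_1² simplifies to c · σ⁴ = 0.040000 · 16.)

Var(X) = m_2 − m_1² = 16.640000 − 16 = 0.640000.


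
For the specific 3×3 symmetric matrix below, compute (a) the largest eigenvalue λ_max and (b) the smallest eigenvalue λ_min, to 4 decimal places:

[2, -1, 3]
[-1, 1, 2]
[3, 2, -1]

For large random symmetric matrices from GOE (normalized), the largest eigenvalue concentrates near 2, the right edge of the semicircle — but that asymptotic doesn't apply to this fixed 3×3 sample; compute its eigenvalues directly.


Since M is real symmetric, all three eigenvalues are real; they are the roots of det(λI − M) = λ³ − (tr M) λ² + s λ − det M, where s is the sum of the principal 2×2 minors.
tr M = 2 + 1 + (-1) = 2.
s = (2·1 − (-1)²) + (2·(-1) − 3²) + (1·(-1) − 2²) = 1 + (-11) + (-5) = -15.
det M (expand along row 1) = 2·(-5) − (-1)·(-5) + 3·(-5) = -30.
Characteristic polynomial: λ³ − 2λ² − 15λ + 30 = 0.
Substitute λ = y + (tr M)/3 = y + 0.666667 to remove the quadratic term: y³ + p·y + q = 0 with p = s − (tr M)²/3 = -16.333333 and q = −2(tr M)³/27 + (tr M)·s/3 − det M = 19.407407.
Three real roots ⇒ use the trigonometric (Viète) form: r = 2√(−p/3) = 4.666667, φ = arccos(3q/(p·r)) = arccos(-0.763848) = 2.440051 rad.
y_k = r·cos(φ/3 − 2πk/3) for k = 0, 1, 2 gives y = 3.206317, 1.333333, -4.539650.
λ_k = y_k + 0.666667 gives λ = 3.8730, 2.0000, -3.8730 (check: the sum is 2.0000 = tr M).

Hence λ_max = 3.8730 and λ_min = -3.8730.


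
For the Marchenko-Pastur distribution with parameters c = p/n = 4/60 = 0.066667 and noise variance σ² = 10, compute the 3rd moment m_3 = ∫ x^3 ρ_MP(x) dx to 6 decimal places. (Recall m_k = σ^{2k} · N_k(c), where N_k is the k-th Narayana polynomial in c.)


E[X³] = σ⁶ (1 + 3c + c²) (third MP moment). With σ² = 10 (so σ⁶ = 1000) and c = 4/60 = 0.066667: E[X³] = 1000 · (1 + 3·0.066667 + (0.066667)²) = 1000 · 1.204444.

So E[X^3] = 1204.444444.


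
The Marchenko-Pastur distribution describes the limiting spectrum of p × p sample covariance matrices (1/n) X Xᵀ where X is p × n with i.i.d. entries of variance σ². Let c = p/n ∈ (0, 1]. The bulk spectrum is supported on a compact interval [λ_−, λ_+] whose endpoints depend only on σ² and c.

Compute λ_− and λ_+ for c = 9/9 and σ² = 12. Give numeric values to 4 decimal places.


c = 9/9 = 1.000000; √c = 1.000000.
λ_− = σ² (1 − √c)² = 12 · (1 − 1.000000)² = 12 · (0.000000)² = 0.000000.
λ_+ = σ² (1 + √c)² = 12 · (1 + 1.000000)² = 12 · (2.000000)² = 48.000000.

Rounded to 4 decimal places: λ_− ≈ 0.0000, λ_+ ≈ 48.0000.


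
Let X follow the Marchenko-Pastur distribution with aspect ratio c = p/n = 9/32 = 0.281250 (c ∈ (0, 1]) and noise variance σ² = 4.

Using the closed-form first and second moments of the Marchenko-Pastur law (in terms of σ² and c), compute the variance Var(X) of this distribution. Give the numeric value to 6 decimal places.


Recall the MP moments m_1 = E[X] = σ² and m_2 = E[X²] = σ⁴ (1 + c).
m_1 = E[X] = σ² = 4, so m_1² = 16.
m_2 = E[X²] = σ⁴ (1 + c) = 16 · (1 + 0.281250) = 16 · 1.281250 = 20.500000.
(Note m_2 − m_1² simplifies to c · σ⁴ = 0.281250 · 16.)

Var(X) = m_2 − m_1² = 20.500000 − 16 = 4.500000.


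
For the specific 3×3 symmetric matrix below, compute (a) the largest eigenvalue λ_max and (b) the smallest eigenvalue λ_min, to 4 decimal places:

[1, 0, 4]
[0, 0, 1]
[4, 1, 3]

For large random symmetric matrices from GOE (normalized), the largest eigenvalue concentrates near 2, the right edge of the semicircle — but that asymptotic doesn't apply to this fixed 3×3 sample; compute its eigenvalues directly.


Since M is real symmetric, all three eigenvalues are real; they are the roots of det(λI − M) = λ³ − (tr M) λ² + s λ − det M, where s is the sum of the principal 2×2 minors.
tr M = 1 + 0 + 3 = 4.
s = (1·0 − 0²) + (1·3 − 4²) + (0·3 − 1²) = 0 + (-13) + (-1) = -14.
det M (expand along row 1) = 1·(-1) − 0·(-4) + 4·0 = -1.
Characteristic polynomial: λ³ − 4λ² − 14λ + 1 = 0.
Substitute λ = y + (tr M)/3 = y + 1.333333 to remove the quadratic term: y³ + p·y + q = 0 with p = s − (tr M)²/3 = -19.333333 and q = −2(tr M)³/27 + (tr M)·s/3 − det M = -22.407407.
Three real roots ⇒ use the trigonometric (Viète) form: r = 2√(−p/3) = 5.077182, φ = arccos(3q/(p·r)) = arccos(0.684831) = 0.816425 rad.
y_k = r·cos(φ/3 − 2πk/3) for k = 0, 1, 2 gives y = 4.890329, -1.263282, -3.627047.
λ_k = y_k + 1.333333 gives λ = 6.2237, 0.0701, -2.2937 (check: the sum is 4.0000 = tr M).

Hence λ_max = 6.2237 and λ_min = -2.2937.


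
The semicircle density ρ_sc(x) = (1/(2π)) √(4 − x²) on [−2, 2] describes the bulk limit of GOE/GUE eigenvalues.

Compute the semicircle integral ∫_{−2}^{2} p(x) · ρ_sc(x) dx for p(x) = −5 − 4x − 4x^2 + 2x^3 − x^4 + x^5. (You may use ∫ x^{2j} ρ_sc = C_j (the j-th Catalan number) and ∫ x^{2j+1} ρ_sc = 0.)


Write p(x) = Σ a_i x^i, split into monomials and integrate each against ρ_sc separately.
Using ∫ x^{2j} ρ_sc = C_j = (1/(j+1)) C(2j, j) (Catalan numbers) and ∫ x^{2j+1} ρ_sc = 0 (odd monomials vanish by symmetry):
  i = 0 (even): a_0 · C_{0} = -5 · 1 = -5
  i = 1 (odd): ∫ x^1 ρ_sc = 0 (vanishes)
  i = 2 (even): a_2 · C_{1} = -4 · 1 = -4
  i = 3 (odd): ∫ x^3 ρ_sc = 0 (vanishes)
  i = 4 (even): a_4 · C_{2} = -1 · 2 = -2
  i = 5 (odd): ∫ x^5 ρ_sc = 0 (vanishes)

Summing the contributions: ∫_{−2}^{2} p(x) ρ_sc(x) dx = (-5) + (-4) + (-2) = -11.


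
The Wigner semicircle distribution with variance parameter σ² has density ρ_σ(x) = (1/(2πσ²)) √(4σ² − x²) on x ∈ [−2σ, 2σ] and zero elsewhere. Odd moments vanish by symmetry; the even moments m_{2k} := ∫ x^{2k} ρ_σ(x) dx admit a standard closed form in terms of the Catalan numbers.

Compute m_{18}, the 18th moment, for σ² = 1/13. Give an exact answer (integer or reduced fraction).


By the scaled semicircle moment identity, m_{2k} = σ^{2k} · C_k with k = 9.
C_9 = (1/(k+1)) · C(2k, k) = (1/10) · C(18, 9) = (1/10) · 48620 = 4862.
σ^{2k} = (σ²)^k = (1/13)^9 = 1/10604499373.

Therefore m_{18} = σ^{18} · C_9 = (1/10604499373) · 4862 = 374/815730721.


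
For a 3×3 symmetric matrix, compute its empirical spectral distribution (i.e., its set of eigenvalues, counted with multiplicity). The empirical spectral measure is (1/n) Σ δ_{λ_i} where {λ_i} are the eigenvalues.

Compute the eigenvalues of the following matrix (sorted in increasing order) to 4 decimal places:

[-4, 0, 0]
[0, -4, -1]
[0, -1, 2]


Since M is real symmetric, all three eigenvalues are real; they are the roots of det(λI − M) = λ³ − (tr M) λ² + s λ − det M, where s is the sum of the principal 2×2 minors.
tr M = -4 + (-4) + 2 = -6.
s = ((-4)·(-4) − 0²) + ((-4)·2 − 0²) + ((-4)·2 − (-1)²) = 16 + (-8) + (-9) = -1.
det M (expand along row 1) = (-4)·(-9) − 0·0 + 0·0 = 36.
Characteristic polynomial: λ³ + 6λ² − λ − 36 = 0.
Substitute λ = y + (tr M)/3 = y − 2.000000 to remove the quadratic term: y³ + p·y + q = 0 with p = s − (tr M)²/3 = -13.000000 and q = −2(tr M)³/27 + (tr M)·s/3 − det M = -18.000000.
Three real roots ⇒ use the trigonometric (Viète) form: r = 2√(−p/3) = 4.163332, φ = arccos(3q/(p·r)) = arccos(0.997722) = 0.067517 rad.
y_k = r·cos(φ/3 − 2πk/3) for k = 0, 1, 2 gives y = 4.162278, -2.000000, -2.162278.
λ_k = y_k − 2.000000 gives λ = 2.1623, -4.0000, -4.1623 (check: the sum is -6.0000 = tr M).

Eigenvalues sorted in increasing order: [-4.1623, -4.0000, 2.1623].


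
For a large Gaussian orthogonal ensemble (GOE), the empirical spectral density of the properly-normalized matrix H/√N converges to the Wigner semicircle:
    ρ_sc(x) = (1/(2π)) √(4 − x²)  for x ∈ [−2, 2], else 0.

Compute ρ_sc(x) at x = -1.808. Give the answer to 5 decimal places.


ρ_sc(x) = (1/(2π)) √(4 − x²). With x = -1.808:
  4 − x² = 4 − (-1.808)² = 4 − 3.268864 = 0.731136.
  √(4 − x²) = 0.855065.
  1/(2π) = 0.159155.
  ρ_sc(-1.808) = 0.159155 · 0.855065 = 0.136088.

Rounded to 5 decimal places: ρ_sc(-1.808) ≈ 0.13609.


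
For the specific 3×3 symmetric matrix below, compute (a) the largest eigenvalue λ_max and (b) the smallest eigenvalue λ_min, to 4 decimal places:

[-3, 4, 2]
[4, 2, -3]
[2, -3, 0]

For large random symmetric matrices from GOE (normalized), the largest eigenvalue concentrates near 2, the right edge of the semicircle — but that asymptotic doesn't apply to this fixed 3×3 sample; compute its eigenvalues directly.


Since M is real symmetric, all three eigenvalues are real; they are the roots of det(λI − M) = λ³ − (tr M) λ² + s λ − det M, where s is the sum of the principal 2×2 minors.
tr M = -3 + 2 + 0 = -1.
s = ((-3)·2 − 4²) + ((-3)·0 − 2²) + (2·0 − (-3)²) = -22 + (-4) + (-9) = -35.
det M (expand along row 1) = (-3)·(-9) − 4·6 + 2·(-16) = -29.
Characteristic polynomial: λ³ + λ² − 35λ + 29 = 0.
Substitute λ = y + (tr M)/3 = y − 0.333333 to remove the quadratic term: y³ + p·y + q = 0 with p = s − (tr M)²/3 = -35.333333 and q = −2(tr M)³/27 + (tr M)·s/3 − det M = 40.740741.
Three real roots ⇒ use the trigonometric (Viète) form: r = 2√(−p/3) = 6.863753, φ = arccos(3q/(p·r)) = arccos(-0.503969) = 2.098984 rad.
y_k = r·cos(φ/3 − 2πk/3) for k = 0, 1, 2 gives y = 5.251185, 1.202217, -6.453402.
λ_k = y_k − 0.333333 gives λ = 4.9179, 0.8689, -6.7867 (check: the sum is -1.0000 = tr M).

Hence λ_max = 4.9179 and λ_min = -6.7867.


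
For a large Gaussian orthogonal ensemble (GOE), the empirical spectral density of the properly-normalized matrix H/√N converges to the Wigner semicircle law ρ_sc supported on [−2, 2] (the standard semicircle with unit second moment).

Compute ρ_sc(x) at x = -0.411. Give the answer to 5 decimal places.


ρ_sc(x) = (1/(2π)) √(4 − x²). With x = -0.411:
  4 − x² = 4 − (-0.411)² = 4 − 0.168921 = 3.831079.
  √(4 − x²) = 1.957314.
  1/(2π) = 0.159155.
  ρ_sc(-0.411) = 0.159155 · 1.957314 = 0.311516.

Rounded to 5 decimal places: ρ_sc(-0.411) ≈ 0.31152.


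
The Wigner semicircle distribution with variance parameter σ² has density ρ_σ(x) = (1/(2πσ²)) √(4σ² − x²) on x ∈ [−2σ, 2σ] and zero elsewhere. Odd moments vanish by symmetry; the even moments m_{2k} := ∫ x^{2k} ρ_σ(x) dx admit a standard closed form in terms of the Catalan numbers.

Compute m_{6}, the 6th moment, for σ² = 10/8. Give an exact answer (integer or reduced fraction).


By the scaled semicircle moment identity, m_{2k} = σ^{2k} · C_k with k = 3.
C_3 = (1/(k+1)) · C(2k, k) = (1/4) · C(6, 3) = (1/4) · 20 = 5.
σ^{2k} = (σ²)^k = (10/8)^3 = 125/64.

Therefore m_{6} = σ^{6} · C_3 = (125/64) · 5 = 625/64.


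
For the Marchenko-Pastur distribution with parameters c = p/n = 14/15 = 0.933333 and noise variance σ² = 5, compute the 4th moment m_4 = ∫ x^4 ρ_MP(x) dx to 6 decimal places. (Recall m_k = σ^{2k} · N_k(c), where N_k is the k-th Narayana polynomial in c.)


E[X⁴] = σ⁸ (1 + 6c + 6c² + c³) (fourth MP moment). With σ² = 5 (so σ⁸ = 625) and c = 14/15 = 0.933333: E[X⁴] = 625 · (1 + 6·0.933333 + 6·(0.933333)² + (0.933333)³) = 625 · 12.639704.

So E[X^4] = 7899.814815.


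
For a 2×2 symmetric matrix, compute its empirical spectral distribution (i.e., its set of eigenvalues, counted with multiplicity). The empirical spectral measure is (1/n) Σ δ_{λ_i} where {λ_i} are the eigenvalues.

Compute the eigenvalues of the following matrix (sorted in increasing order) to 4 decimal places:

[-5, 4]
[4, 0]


Since M is real symmetric, both eigenvalues are real; they are the roots of det(λI − M) = λ² − (tr M) λ + det M.
tr M = -5 + 0 = -5.
det M = (-5)·0 − 4² = 0 − 16 = -16.
Characteristic polynomial: λ² + 5λ − 16 = 0.
Discriminant Δ = (tr M)² − 4·det M = 25 − (-64) = 89; √Δ = 9.433981.
λ = (tr M ± √Δ)/2 = (-5 ± 9.433981)/2, giving (tr M − √Δ)/2 = -7.2170 and (tr M + √Δ)/2 = 2.2170.

Eigenvalues sorted in increasing order: [-7.2170, 2.2170].


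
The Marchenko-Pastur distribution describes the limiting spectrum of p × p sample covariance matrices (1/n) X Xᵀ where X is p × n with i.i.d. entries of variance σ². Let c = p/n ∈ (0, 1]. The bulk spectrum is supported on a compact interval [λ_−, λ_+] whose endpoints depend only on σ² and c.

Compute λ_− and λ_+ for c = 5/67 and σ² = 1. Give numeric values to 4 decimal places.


c = 5/67 = 0.074627; √c = 0.273179.
λ_− = σ² (1 − √c)² = 1 · (1 − 0.273179)² = 1 · (0.726821)² = 0.528269.
λ_+ = σ² (1 + √c)² = 1 · (1 + 0.273179)² = 1 · (1.273179)² = 1.620985.

Rounded to 4 decimal places: λ_− ≈ 0.5283, λ_+ ≈ 1.6210.


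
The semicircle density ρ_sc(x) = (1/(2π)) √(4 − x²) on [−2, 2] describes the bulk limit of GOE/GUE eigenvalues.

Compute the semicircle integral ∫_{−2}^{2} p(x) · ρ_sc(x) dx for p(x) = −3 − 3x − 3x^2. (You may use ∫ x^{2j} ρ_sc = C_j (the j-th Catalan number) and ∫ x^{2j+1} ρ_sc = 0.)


Write p(x) = Σ a_i x^i, split into monomials and integrate each against ρ_sc separately.
Using ∫ x^{2j} ρ_sc = C_j = (1/(j+1)) C(2j, j) (Catalan numbers) and ∫ x^{2j+1} ρ_sc = 0 (odd monomials vanish by symmetry):
  i = 0 (even): a_0 · C_{0} = -3 · 1 = -3
  i = 1 (odd): ∫ x^1 ρ_sc = 0 (vanishes)
  i = 2 (even): a_2 · C_{1} = -3 · 1 = -3

Summing the contributions: ∫_{−2}^{2} p(x) ρ_sc(x) dx = (-3) + (-3) = -6.


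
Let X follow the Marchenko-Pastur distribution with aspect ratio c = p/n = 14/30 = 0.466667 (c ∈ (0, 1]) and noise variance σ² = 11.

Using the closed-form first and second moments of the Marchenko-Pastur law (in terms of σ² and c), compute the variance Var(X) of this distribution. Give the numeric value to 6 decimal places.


Recall the MP moments m_1 = E[X] = σ² and m_2 = E[X²] = σ⁴ (1 + c).
m_1 = E[X] = σ² = 11, so m_1² = 121.
m_2 = E[X²] = σ⁴ (1 + c) = 121 · (1 + 0.466667) = 121 · 1.466667 = 177.466667.
(Note m_2 − m_1² simplifies to c · σ⁴ = 0.466667 · 121.)

Var(X) = m_2 − m_1² = 177.466667 − 121 = 56.466667.


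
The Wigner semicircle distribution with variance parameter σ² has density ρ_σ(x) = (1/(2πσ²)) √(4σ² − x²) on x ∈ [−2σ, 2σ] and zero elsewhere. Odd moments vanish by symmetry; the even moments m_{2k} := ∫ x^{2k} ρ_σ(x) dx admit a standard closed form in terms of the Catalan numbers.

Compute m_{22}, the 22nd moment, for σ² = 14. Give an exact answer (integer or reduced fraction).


By the scaled semicircle moment identity, m_{2k} = σ^{2k} · C_k with k = 11.
C_11 = (1/(k+1)) · C(2k, k) = (1/12) · C(22, 11) = (1/12) · 705432 = 58786.
σ^{2k} = (σ²)^k = (14)^11 = 4049565169664.

Therefore m_{22} = σ^{22} · C_11 = 4049565169664 · 58786 = 238057738063867904.


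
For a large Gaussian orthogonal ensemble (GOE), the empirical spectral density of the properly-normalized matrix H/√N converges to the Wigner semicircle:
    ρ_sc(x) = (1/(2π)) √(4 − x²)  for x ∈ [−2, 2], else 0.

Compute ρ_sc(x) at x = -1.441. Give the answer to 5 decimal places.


ρ_sc(x) = (1/(2π)) √(4 − x²). With x = -1.441:
  4 − x² = 4 − (-1.441)² = 4 − 2.076481 = 1.923519.
  √(4 − x²) = 1.386910.
  1/(2π) = 0.159155.
  ρ_sc(-1.441) = 0.159155 · 1.386910 = 0.220734.

Rounded to 5 decimal places: ρ_sc(-1.441) ≈ 0.22073.


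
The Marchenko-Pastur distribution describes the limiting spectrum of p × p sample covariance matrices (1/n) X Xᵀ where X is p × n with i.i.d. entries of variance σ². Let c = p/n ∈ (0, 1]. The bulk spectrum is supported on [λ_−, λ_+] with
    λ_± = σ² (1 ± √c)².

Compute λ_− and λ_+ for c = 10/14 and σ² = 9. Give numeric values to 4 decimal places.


c = 10/14 = 0.714286; √c = 0.845154.
λ_− = σ² (1 − √c)² = 9 · (1 − 0.845154)² = 9 · (0.154846)² = 0.215795.
λ_+ = σ² (1 + √c)² = 9 · (1 + 0.845154)² = 9 · (1.845154)² = 30.641348.

Rounded to 4 decimal places: λ_− ≈ 0.2158, λ_+ ≈ 30.6413.


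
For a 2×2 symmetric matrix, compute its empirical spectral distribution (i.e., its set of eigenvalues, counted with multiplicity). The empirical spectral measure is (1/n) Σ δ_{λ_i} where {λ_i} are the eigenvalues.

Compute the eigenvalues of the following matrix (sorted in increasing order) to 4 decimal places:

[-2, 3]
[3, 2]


Since M is real symmetric, both eigenvalues are real; they are the roots of det(λI − M) = λ² − (tr M) λ + det M.
tr M = -2 + 2 = 0.
det M = (-2)·2 − 3² = -4 − 9 = -13.
Characteristic polynomial: λ² − 13 = 0.
Discriminant Δ = (tr M)² − 4·det M = 0 − (-52) = 52; √Δ = 7.211103.
λ = (tr M ± √Δ)/2 = (0 ± 7.211103)/2, giving (tr M − √Δ)/2 = -3.6056 and (tr M + √Δ)/2 = 3.6056.

Eigenvalues sorted in increasing order: [-3.6056, 3.6056].


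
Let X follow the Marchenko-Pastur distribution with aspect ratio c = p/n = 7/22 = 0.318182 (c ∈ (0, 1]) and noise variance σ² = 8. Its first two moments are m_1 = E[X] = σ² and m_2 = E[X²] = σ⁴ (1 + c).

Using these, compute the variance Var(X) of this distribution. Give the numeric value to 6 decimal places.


m_1 = E[X] = σ² = 8, so m_1² = 64.
m_2 = E[X²] = σ⁴ (1 + c) = 64 · (1 + 0.318182) = 64 · 1.318182 = 84.363636.
(Note m_2 − m_1² simplifies to c · σ⁴ = 0.318182 · 64.)

Var(X) = m_2 − m_1² = 84.363636 − 64 = 20.363636.


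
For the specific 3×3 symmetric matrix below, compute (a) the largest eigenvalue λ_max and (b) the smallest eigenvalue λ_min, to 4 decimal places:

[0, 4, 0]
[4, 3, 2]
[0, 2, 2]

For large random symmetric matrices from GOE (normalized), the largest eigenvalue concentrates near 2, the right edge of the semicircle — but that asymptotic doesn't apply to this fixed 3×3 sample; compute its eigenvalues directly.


Since M is real symmetric, all three eigenvalues are real; they are the roots of det(λI − M) = λ³ − (tr M) λ² + s λ − det M, where s is the sum of the principal 2×2 minors.
tr M = 0 + 3 + 2 = 5.
s = (0·3 − 4²) + (0·2 − 0²) + (3·2 − 2²) = -16 + 0 + 2 = -14.
det M (expand along row 1) = 0·2 − 4·8 + 0·8 = -32.
Characteristic polynomial: λ³ − 5λ² − 14λ + 32 = 0.
Substitute λ = y + (tr M)/3 = y + 1.666667 to remove the quadratic term: y³ + p·y + q = 0 with p = s − (tr M)²/3 = -22.333333 and q = −2(tr M)³/27 + (tr M)·s/3 − det M = -0.592593.
Three real roots ⇒ use the trigonometric (Viète) form: r = 2√(−p/3) = 5.456902, φ = arccos(3q/(p·r)) = arccos(0.014587) = 1.556208 rad.
y_k = r·cos(φ/3 − 2πk/3) for k = 0, 1, 2 gives y = 4.739027, -0.026535, -4.712492.
λ_k = y_k + 1.666667 gives λ = 6.4057, 1.6401, -3.0458 (check: the sum is 5.0000 = tr M).

Hence λ_max = 6.4057 and λ_min = -3.0458.


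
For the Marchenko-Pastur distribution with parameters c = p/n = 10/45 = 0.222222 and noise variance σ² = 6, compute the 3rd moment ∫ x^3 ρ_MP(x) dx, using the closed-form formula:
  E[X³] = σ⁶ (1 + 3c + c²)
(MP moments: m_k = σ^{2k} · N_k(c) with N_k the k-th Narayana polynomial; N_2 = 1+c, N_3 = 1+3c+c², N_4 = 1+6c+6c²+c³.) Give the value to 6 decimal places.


E[X³] = σ⁶ (1 + 3c + c²) (third MP moment). With σ² = 6 (so σ⁶ = 216) and c = 10/45 = 0.222222: E[X³] = 216 · (1 + 3·0.222222 + (0.222222)²) = 216 · 1.716049.

So E[X^3] = 370.666667.


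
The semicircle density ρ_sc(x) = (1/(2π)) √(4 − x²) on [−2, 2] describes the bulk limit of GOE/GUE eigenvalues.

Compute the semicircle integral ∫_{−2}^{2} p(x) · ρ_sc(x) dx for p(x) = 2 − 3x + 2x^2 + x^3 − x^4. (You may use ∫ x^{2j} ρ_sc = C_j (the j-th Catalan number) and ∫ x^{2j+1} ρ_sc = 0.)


Write p(x) = Σ a_i x^i, split into monomials and integrate each against ρ_sc separately.
Using ∫ x^{2j} ρ_sc = C_j = (1/(j+1)) C(2j, j) (Catalan numbers) and ∫ x^{2j+1} ρ_sc = 0 (odd monomials vanish by symmetry):
  i = 0 (even): a_0 · C_{0} = 2 · 1 = 2
  i = 1 (odd): ∫ x^1 ρ_sc = 0 (vanishes)
  i = 2 (even): a_2 · C_{1} = 2 · 1 = 2
  i = 3 (odd): ∫ x^3 ρ_sc = 0 (vanishes)
  i = 4 (even): a_4 · C_{2} = -1 · 2 = -2

Summing the contributions: ∫_{−2}^{2} p(x) ρ_sc(x) dx = 2 + 2 + (-2) = 2.


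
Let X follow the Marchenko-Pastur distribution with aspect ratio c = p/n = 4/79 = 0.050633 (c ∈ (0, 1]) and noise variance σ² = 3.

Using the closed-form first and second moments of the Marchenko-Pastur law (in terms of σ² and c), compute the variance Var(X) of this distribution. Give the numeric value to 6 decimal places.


Recall the MP moments m_1 = E[X] = σ² and m_2 = E[X²] = σ⁴ (1 + c).
m_1 = E[X] = σ² = 3, so m_1² = 9.
m_2 = E[X²] = σ⁴ (1 + c) = 9 · (1 + 0.050633) = 9 · 1.050633 = 9.455696.
(Note m_2 − m_1² simplifies to c · σ⁴ = 0.050633 · 9.)

Var(X) = m_2 − m_1² = 9.455696 − 9 = 0.455696.


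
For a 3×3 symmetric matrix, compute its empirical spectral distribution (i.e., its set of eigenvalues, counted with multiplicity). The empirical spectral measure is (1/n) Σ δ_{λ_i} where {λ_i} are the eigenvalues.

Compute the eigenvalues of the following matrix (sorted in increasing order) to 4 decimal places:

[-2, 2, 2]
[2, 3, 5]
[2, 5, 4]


Since M is real symmetric, all three eigenvalues are real; they are the roots of det(λI − M) = λ³ − (tr M) λ² + s λ − det M, where s is the sum of the principal 2×2 minors.
tr M = -2 + 3 + 4 = 5.
s = ((-2)·3 − 2²) + ((-2)·4 − 2²) + (3·4 − 5²) = -10 + (-12) + (-13) = -35.
det M (expand along row 1) = (-2)·(-13) − 2·(-2) + 2·4 = 38.
Characteristic polynomial: λ³ − 5λ² − 35λ − 38 = 0.
Substitute λ = y + (tr M)/3 = y + 1.666667 to remove the quadratic term: y³ + p·y + q = 0 with p = s − (tr M)²/3 = -43.333333 and q = −2(tr M)³/27 + (tr M)·s/3 − det M = -105.592593.
Three real roots ⇒ use the trigonometric (Viète) form: r = 2√(−p/3) = 7.601170, φ = arccos(3q/(p·r)) = arccos(0.961728) = 0.277556 rad.
y_k = r·cos(φ/3 − 2πk/3) for k = 0, 1, 2 gives y = 7.568661, -3.176165, -4.392495.
λ_k = y_k + 1.666667 gives λ = 9.2353, -1.5095, -2.7258 (check: the sum is 5.0000 = tr M).

Eigenvalues sorted in increasing order: [-2.7258, -1.5095, 9.2353].


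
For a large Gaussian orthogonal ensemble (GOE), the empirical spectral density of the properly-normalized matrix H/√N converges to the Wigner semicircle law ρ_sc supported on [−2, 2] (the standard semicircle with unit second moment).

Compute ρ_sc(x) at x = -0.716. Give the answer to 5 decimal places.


ρ_sc(x) = (1/(2π)) √(4 − x²). With x = -0.716:
  4 − x² = 4 − (-0.716)² = 4 − 0.512656 = 3.487344.
  √(4 − x²) = 1.867443.
  1/(2π) = 0.159155.
  ρ_sc(-0.716) = 0.159155 · 1.867443 = 0.297213.

Rounded to 5 decimal places: ρ_sc(-0.716) ≈ 0.29721.


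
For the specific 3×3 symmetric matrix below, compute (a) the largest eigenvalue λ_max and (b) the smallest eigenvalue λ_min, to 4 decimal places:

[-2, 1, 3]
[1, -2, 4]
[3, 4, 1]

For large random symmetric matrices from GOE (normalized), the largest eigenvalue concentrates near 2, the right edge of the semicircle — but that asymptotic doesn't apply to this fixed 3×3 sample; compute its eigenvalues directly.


Since M is real symmetric, all three eigenvalues are real; they are the roots of det(λI − M) = λ³ − (tr M) λ² + s λ − det M, where s is the sum of the principal 2×2 minors.
tr M = -2 + (-2) + 1 = -3.
s = ((-2)·(-2) − 1²) + ((-2)·1 − 3²) + ((-2)·1 − 4²) = 3 + (-11) + (-18) = -26.
det M (expand along row 1) = (-2)·(-18) − 1·(-11) + 3·10 = 77.
Characteristic polynomial: λ³ + 3λ² − 26λ − 77 = 0.
Substitute λ = y + (tr M)/3 = y − 1.000000 to remove the quadratic term: y³ + p·y + q = 0 with p = s − (tr M)²/3 = -29.000000 and q = −2(tr M)³/27 + (tr M)·s/3 − det M = -49.000000.
Three real roots ⇒ use the trigonometric (Viète) form: r = 2√(−p/3) = 6.218253, φ = arccos(3q/(p·r)) = arccos(0.815175) = 0.617765 rad.
y_k = r·cos(φ/3 − 2πk/3) for k = 0, 1, 2 gives y = 6.086879, -1.942339, -4.144541.
λ_k = y_k − 1.000000 gives λ = 5.0869, -2.9423, -5.1445 (check: the sum is -3.0000 = tr M).

Hence λ_max = 5.0869 and λ_min = -5.1445.


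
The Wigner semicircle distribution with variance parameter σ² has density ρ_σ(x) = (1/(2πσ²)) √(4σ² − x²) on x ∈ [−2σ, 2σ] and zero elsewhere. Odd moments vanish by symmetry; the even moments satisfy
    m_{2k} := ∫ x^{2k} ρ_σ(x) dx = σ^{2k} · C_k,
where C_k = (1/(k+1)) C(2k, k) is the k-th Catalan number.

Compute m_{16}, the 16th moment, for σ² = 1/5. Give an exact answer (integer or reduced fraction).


By the scaled semicircle moment identity, m_{2k} = σ^{2k} · C_k with k = 8.
C_8 = (1/(k+1)) · C(2k, k) = (1/9) · C(16, 8) = (1/9) · 12870 = 1430.
σ^{2k} = (σ²)^k = (1/5)^8 = 1/390625.

Therefore m_{16} = σ^{16} · C_8 = (1/390625) · 1430 = 286/78125.


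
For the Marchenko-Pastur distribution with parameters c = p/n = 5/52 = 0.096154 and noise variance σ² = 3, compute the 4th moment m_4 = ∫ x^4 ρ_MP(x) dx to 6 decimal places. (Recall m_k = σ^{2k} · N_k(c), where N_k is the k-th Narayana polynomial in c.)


E[X⁴] = σ⁸ (1 + 6c + 6c² + c³) (fourth MP moment). With σ² = 3 (so σ⁸ = 81) and c = 5/52 = 0.096154: E[X⁴] = 81 · (1 + 6·0.096154 + 6·(0.096154)² + (0.096154)³) = 81 · 1.633285.

So E[X^4] = 132.296121.


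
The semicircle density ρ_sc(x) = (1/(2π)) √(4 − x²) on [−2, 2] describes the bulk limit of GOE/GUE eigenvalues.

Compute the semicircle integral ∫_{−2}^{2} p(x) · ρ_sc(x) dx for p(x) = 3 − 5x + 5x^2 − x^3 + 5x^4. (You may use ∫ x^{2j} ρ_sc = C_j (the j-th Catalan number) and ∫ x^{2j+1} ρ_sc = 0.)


Write p(x) = Σ a_i x^i, split into monomials and integrate each against ρ_sc separately.
Using ∫ x^{2j} ρ_sc = C_j = (1/(j+1)) C(2j, j) (Catalan numbers) and ∫ x^{2j+1} ρ_sc = 0 (odd monomials vanish by symmetry):
  i = 0 (even): a_0 · C_{0} = 3 · 1 = 3
  i = 1 (odd): ∫ x^1 ρ_sc = 0 (vanishes)
  i = 2 (even): a_2 · C_{1} = 5 · 1 = 5
  i = 3 (odd): ∫ x^3 ρ_sc = 0 (vanishes)
  i = 4 (even): a_4 · C_{2} = 5 · 2 = 10

Summing the contributions: ∫_{−2}^{2} p(x) ρ_sc(x) dx = 3 + 5 + 10 = 18.


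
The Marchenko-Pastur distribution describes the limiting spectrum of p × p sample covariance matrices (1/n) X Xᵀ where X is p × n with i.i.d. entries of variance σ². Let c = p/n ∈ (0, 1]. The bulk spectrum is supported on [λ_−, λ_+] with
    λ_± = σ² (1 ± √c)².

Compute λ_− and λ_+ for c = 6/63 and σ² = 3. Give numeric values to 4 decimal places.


c = 6/63 = 0.095238; √c = 0.308607.
λ_− = σ² (1 − √c)² = 3 · (1 − 0.308607)² = 3 · (0.691393)² = 1.434074.
λ_+ = σ² (1 + √c)² = 3 · (1 + 0.308607)² = 3 · (1.308607)² = 5.137354.

Rounded to 4 decimal places: λ_− ≈ 1.4341, λ_+ ≈ 5.1374.


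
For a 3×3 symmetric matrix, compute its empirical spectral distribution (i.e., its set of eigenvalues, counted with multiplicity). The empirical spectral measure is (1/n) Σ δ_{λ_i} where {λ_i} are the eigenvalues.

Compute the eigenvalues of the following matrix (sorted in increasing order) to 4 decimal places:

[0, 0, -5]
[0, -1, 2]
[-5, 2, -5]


Since M is real symmetric, all three eigenvalues are real; they are the roots of det(λI − M) = λ³ − (tr M) λ² + s λ − det M, where s is the sum of the principal 2×2 minors.
tr M = 0 + (-1) + (-5) = -6.
s = (0·(-1) − 0²) + (0·(-5) − (-5)²) + ((-1)·(-5) − 2²) = 0 + (-25) + 1 = -24.
det M (expand along row 1) = 0·1 − 0·10 + (-5)·(-5) = 25.
Characteristic polynomial: λ³ + 6λ² − 24λ − 25 = 0.
Substitute λ = y + (tr M)/3 = y − 2.000000 to remove the quadratic term: y³ + p·y + q = 0 with p = s − (tr M)²/3 = -36.000000 and q = −2(tr M)³/27 + (tr M)·s/3 − det M = 39.000000.
Three real roots ⇒ use the trigonometric (Viète) form: r = 2√(−p/3) = 6.928203, φ = arccos(3q/(p·r)) = arccos(-0.469097) = 2.059064 rad.
y_k = r·cos(φ/3 − 2πk/3) for k = 0, 1, 2 gives y = 5.359389, 1.122635, -6.482024.
λ_k = y_k − 2.000000 gives λ = 3.3594, -0.8774, -8.4820 (check: the sum is -6.0000 = tr M).

Eigenvalues sorted in increasing order: [-8.4820, -0.8774, 3.3594].


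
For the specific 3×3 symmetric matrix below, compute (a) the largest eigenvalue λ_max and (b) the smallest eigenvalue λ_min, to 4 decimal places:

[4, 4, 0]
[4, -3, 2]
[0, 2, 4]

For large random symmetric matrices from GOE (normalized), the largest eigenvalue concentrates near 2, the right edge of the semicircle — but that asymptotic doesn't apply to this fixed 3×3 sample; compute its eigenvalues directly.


Since M is real symmetric, all three eigenvalues are real; they are the roots of det(λI − M) = λ³ − (tr M) λ² + s λ − det M, where s is the sum of the principal 2×2 minors.
tr M = 4 + (-3) + 4 = 5.
s = (4·(-3) − 4²) + (4·4 − 0²) + ((-3)·4 − 2²) = -28 + 16 + (-16) = -28.
det M (expand along row 1) = 4·(-16) − 4·16 + 0·8 = -128.
Characteristic polynomial: λ³ − 5λ² − 28λ + 128 = 0.
Substitute λ = y + (tr M)/3 = y + 1.666667 to remove the quadratic term: y³ + p·y + q = 0 with p = s − (tr M)²/3 = -36.333333 and q = −2(tr M)³/27 + (tr M)·s/3 − det M = 72.074074.
Three real roots ⇒ use the trigonometric (Viète) form: r = 2√(−p/3) = 6.960204, φ = arccos(3q/(p·r)) = arccos(-0.855014) = 2.596374 rad.
y_k = r·cos(φ/3 − 2πk/3) for k = 0, 1, 2 gives y = 4.512242, 2.333333, -6.845575.
λ_k = y_k + 1.666667 gives λ = 6.1789, 4.0000, -5.1789 (check: the sum is 5.0000 = tr M).

Hence λ_max = 6.1789 and λ_min = -5.1789.


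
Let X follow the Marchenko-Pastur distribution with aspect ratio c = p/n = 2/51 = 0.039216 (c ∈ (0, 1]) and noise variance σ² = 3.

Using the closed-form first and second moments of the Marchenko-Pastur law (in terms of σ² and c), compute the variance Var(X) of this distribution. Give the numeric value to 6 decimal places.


Recall the MP moments m_1 = E[X] = σ² and m_2 = E[X²] = σ⁴ (1 + c).
m_1 = E[X] = σ² = 3, so m_1² = 9.
m_2 = E[X²] = σ⁴ (1 + c) = 9 · (1 + 0.039216) = 9 · 1.039216 = 9.352941.
(Note m_2 − m_1² simplifies to c · σ⁴ = 0.039216 · 9.)

Var(X) = m_2 − m_1² = 9.352941 − 9 = 0.352941.


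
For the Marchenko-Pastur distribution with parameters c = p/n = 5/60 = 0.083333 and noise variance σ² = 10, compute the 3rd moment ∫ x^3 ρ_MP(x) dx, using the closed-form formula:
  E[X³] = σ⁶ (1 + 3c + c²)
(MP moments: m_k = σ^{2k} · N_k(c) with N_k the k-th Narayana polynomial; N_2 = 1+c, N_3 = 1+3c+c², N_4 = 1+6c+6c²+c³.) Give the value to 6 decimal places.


E[X³] = σ⁶ (1 + 3c + c²) (third MP moment). With σ² = 10 (so σ⁶ = 1000) and c = 5/60 = 0.083333: E[X³] = 1000 · (1 + 3·0.083333 + (0.083333)²) = 1000 · 1.256944.

So E[X^3] = 1256.944444.


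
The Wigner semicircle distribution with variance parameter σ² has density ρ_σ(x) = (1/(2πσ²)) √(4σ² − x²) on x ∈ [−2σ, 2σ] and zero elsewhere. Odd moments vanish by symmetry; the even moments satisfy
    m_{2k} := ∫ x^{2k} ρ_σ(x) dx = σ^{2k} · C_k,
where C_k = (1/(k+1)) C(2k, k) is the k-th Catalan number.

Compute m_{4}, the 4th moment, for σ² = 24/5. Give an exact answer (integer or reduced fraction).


By the scaled semicircle moment identity, m_{2k} = σ^{2k} · C_k with k = 2.
C_2 = (1/(k+1)) · C(2k, k) = (1/3) · C(4, 2) = (1/3) · 6 = 2.
σ^{2k} = (σ²)^k = (24/5)^2 = 576/25.

Therefore m_{4} = σ^{4} · C_2 = (576/25) · 2 = 1152/25.


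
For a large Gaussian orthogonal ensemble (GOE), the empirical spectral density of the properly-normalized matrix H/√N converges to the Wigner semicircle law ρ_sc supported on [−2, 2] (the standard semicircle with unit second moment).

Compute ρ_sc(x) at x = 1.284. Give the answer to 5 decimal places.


ρ_sc(x) = (1/(2π)) √(4 − x²). With x = 1.284:
  4 − x² = 4 − (1.284)² = 4 − 1.648656 = 2.351344.
  √(4 − x²) = 1.533409.
  1/(2π) = 0.159155.
  ρ_sc(1.284) = 0.159155 · 1.533409 = 0.244050.

Rounded to 5 decimal places: ρ_sc(1.284) ≈ 0.24405.


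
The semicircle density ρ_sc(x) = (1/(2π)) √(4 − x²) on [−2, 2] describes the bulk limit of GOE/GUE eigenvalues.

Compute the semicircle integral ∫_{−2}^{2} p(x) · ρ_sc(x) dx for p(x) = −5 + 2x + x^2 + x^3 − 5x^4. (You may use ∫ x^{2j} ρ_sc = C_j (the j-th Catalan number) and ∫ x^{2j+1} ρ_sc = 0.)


Write p(x) = Σ a_i x^i, split into monomials and integrate each against ρ_sc separately.
Using ∫ x^{2j} ρ_sc = C_j = (1/(j+1)) C(2j, j) (Catalan numbers) and ∫ x^{2j+1} ρ_sc = 0 (odd monomials vanish by symmetry):
  i = 0 (even): a_0 · C_{0} = -5 · 1 = -5
  i = 1 (odd): ∫ x^1 ρ_sc = 0 (vanishes)
  i = 2 (even): a_2 · C_{1} = 1 · 1 = 1
  i = 3 (odd): ∫ x^3 ρ_sc = 0 (vanishes)
  i = 4 (even): a_4 · C_{2} = -5 · 2 = -10

Summing the contributions: ∫_{−2}^{2} p(x) ρ_sc(x) dx = (-5) + 1 + (-10) = -14.


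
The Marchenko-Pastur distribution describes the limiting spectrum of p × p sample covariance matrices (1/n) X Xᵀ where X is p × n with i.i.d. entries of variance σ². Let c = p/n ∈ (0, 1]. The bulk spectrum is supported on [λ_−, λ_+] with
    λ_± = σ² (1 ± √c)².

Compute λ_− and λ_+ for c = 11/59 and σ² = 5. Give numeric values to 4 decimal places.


c = 11/59 = 0.186441; √c = 0.431788.
λ_− = σ² (1 − √c)² = 5 · (1 − 0.431788)² = 5 · (0.568212)² = 1.614326.
λ_+ = σ² (1 + √c)² = 5 · (1 + 0.431788)² = 5 · (1.431788)² = 10.250081.

Rounded to 4 decimal places: λ_− ≈ 1.6143, λ_+ ≈ 10.2501.


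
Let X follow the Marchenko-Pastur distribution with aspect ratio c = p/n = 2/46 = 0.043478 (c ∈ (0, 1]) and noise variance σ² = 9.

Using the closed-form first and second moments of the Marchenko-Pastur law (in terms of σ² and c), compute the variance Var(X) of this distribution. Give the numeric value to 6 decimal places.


Recall the MP moments m_1 = E[X] = σ² and m_2 = E[X²] = σ⁴ (1 + c).
m_1 = E[X] = σ² = 9, so m_1² = 81.
m_2 = E[X²] = σ⁴ (1 + c) = 81 · (1 + 0.043478) = 81 · 1.043478 = 84.521739.
(Note m_2 − m_1² simplifies to c · σ⁴ = 0.043478 · 81.)

Var(X) = m_2 − m_1² = 84.521739 − 81 = 3.521739.


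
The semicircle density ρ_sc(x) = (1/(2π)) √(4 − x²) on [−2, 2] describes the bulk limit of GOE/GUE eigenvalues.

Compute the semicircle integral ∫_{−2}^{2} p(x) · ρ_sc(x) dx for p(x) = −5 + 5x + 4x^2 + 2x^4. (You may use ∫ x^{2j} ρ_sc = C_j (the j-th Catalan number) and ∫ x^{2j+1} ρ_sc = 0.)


Write p(x) = Σ a_i x^i, split into monomials and integrate each against ρ_sc separately.
Using ∫ x^{2j} ρ_sc = C_j = (1/(j+1)) C(2j, j) (Catalan numbers) and ∫ x^{2j+1} ρ_sc = 0 (odd monomials vanish by symmetry):
  i = 0 (even): a_0 · C_{0} = -5 · 1 = -5
  i = 1 (odd): ∫ x^1 ρ_sc = 0 (vanishes)
  i = 2 (even): a_2 · C_{1} = 4 · 1 = 4
  i = 4 (even): a_4 · C_{2} = 2 · 2 = 4

Summing the contributions: ∫_{−2}^{2} p(x) ρ_sc(x) dx = (-5) + 4 + 4 = 3.
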